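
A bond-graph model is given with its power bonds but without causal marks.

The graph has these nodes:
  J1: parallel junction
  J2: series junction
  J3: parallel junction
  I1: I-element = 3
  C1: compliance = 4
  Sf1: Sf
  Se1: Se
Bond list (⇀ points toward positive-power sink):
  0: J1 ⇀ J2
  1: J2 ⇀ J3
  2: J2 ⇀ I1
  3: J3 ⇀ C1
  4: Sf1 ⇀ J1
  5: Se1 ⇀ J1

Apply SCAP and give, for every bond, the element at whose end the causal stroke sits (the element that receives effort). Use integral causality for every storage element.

#0 →J2
#1 →J2
#2 →I1
#3 →J3
#4 →Sf1
#5 →J1

b4 stroke at Sf1  (Sf1 fixes flow; stroke at Sf1)
b5 stroke at J1  (source Se1 imposes e)
b0 stroke at J2  (0-jn J1 has e-setter on 5)
b2 stroke at I1  (I1: I, integral causality)
b1 stroke at J2  (1-jn J2 has f-setter on 2)
b3 stroke at J3  (J3 needs exactly one e-in)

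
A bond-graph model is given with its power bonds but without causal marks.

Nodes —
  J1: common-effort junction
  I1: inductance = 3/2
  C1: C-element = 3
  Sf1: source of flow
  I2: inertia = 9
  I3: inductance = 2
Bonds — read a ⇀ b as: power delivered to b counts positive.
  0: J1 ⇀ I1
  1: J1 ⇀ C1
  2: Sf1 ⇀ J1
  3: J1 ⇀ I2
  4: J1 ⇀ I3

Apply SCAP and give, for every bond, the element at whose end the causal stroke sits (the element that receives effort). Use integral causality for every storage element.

#0 stroke→I1
#1 stroke→J1
#2 stroke→Sf1
#3 stroke→I2
#4 stroke→I3

bond 2 stroke→Sf1  (Sf1: flow source, stroke at near end)
bond 0 stroke→I1  (I1 outputs flow p/I1)
bond 1 stroke→J1  (prefer integral on C1)
bond 3 stroke→I2  (common-e at J1 fixed by 1)
bond 4 stroke→I3  (0-jn J1 has e-setter on 1)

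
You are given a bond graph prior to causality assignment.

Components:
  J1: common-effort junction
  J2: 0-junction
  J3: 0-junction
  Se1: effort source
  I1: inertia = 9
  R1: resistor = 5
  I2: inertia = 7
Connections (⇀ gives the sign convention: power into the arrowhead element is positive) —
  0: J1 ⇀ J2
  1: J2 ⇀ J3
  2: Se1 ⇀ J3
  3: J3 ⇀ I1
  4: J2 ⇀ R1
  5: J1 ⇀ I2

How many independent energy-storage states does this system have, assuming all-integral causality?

bond 2 →J3  (Se1: effort source, stroke at far end)
bond 1 →J2  (common-e at J3 fixed by 2)
bond 3 →I1  (J3 effort already set via bond 2)
bond 0 →J1  (common-e at J2 fixed by 1)
bond 4 →R1  (0-jn J2 has e-setter on 1)
bond 5 →I2  (J1 effort already set via bond 0)

2  (I1, I2 all integral)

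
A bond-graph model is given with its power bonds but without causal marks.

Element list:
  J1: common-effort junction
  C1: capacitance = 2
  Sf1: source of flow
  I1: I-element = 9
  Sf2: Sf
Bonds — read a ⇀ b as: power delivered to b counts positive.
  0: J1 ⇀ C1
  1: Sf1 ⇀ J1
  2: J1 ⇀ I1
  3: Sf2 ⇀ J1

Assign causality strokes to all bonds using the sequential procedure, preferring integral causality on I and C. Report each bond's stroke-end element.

b0 |J1
b1 |Sf1
b2 |I1
b3 |Sf2

b1 stroke at Sf1  (source Sf1 imposes f)
b3 stroke at Sf2  (Sf2 (Sf) sets flow on bond)
b0 stroke at J1  (prefer integral on C1)
b2 stroke at I1  (0-jn J1 has e-setter on 0)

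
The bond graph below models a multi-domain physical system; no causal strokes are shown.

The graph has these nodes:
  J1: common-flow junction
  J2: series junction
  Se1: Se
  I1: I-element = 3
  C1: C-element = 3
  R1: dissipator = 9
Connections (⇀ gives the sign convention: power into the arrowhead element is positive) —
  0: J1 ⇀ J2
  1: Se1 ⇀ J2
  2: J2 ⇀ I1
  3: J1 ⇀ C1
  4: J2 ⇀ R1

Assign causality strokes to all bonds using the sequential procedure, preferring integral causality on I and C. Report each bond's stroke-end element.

β1 |J2  (source Se1 imposes e)
β2 |I1  (prefer integral on I1)
β0 |J2  (1-jn J2 has f-setter on 2)
β4 |J2  (common-f at J2 fixed by 2)
β3 |J1  (common-f at J1 fixed by 0)

β0 stroke at J2
β1 stroke at J2
β2 stroke at I1
β3 stroke at J1
β4 stroke at J2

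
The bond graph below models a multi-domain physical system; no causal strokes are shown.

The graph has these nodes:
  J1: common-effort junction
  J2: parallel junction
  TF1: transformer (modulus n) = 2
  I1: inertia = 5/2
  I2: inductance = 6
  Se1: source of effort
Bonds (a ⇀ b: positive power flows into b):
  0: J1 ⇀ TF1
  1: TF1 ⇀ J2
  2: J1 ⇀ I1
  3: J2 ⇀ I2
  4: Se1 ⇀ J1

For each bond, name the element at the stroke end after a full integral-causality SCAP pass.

bond 4 |J1  (Se1 fixes effort; stroke away)
bond 0 |TF1  (0-jn J1 has e-setter on 4)
bond 2 |I1  (J1: bond 4 brought effort, rest push out)
bond 1 |J2  (TF1 one-in-one-out from 0)
bond 3 |I2  (J2 effort already set via bond 1)

b0 stroke at TF1
b1 stroke at J2
b2 stroke at I1
b3 stroke at I2
b4 stroke at J1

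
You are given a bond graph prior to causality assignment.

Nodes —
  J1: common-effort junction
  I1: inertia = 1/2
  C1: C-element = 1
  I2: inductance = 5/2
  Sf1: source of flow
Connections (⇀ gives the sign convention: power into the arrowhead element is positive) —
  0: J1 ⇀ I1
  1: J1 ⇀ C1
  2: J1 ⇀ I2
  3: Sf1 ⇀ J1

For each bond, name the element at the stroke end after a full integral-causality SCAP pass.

#3 →Sf1  (source Sf1 imposes f)
#0 →I1  (I1 outputs flow p/I1)
#1 →J1  (C1 outputs effort q/C1)
#2 →I2  (J1: bond 1 brought effort, rest push out)

b0 stroke→I1
b1 stroke→J1
b2 stroke→I2
b3 stroke→Sf1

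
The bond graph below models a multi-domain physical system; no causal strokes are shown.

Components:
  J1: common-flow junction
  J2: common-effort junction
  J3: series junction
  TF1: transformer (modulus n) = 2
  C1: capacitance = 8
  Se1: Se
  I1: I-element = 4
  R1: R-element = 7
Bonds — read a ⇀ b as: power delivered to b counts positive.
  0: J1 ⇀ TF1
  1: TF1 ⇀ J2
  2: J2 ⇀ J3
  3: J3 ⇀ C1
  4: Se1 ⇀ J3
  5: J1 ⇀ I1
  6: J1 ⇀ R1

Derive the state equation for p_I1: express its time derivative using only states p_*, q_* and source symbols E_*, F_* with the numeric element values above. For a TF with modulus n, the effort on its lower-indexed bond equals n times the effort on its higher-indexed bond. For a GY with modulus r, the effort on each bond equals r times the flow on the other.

dp_I1/dt = 2*E_Se1 - 7*p_I1/4 - q_C1/4

β4 stroke at J3  (Se1 (Se) sets effort on bond)
β3 stroke at J3  (C1 integral (e out))
β2 stroke at J2  (only one flow-in slot at J3)
β1 stroke at TF1  (0-jn J2 has e-setter on 2)
β0 stroke at J1  (through TF1, causality passes straight; one stroke at TF1)
β5 stroke at I1  (I1 outputs flow p/I1)
β6 stroke at J1  (J1: bond 5 brought flow, rest push out)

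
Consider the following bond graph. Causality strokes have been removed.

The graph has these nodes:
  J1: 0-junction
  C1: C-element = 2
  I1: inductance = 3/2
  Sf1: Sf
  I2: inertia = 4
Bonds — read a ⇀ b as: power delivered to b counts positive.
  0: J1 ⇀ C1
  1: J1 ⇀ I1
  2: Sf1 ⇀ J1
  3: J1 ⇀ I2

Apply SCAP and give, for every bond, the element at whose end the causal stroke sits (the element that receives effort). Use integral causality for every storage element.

bond 0 →J1
bond 1 →I1
bond 2 →Sf1
bond 3 →I2

bond 2 stroke→Sf1  (Sf1 fixes flow; stroke at Sf1)
bond 0 stroke→J1  (prefer integral on C1)
bond 1 stroke→I1  (J1: bond 0 brought effort, rest push out)
bond 3 stroke→I2  (0-jn J1 has e-setter on 0)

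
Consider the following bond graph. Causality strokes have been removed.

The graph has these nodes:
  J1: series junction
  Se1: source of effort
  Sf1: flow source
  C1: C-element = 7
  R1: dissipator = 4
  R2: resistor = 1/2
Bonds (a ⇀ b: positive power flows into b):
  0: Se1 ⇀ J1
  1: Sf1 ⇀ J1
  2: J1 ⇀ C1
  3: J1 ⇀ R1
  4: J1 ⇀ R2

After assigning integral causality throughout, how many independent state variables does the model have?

β0 |J1  (source Se1 imposes e)
β1 |Sf1  (Sf1: flow source, stroke at near end)
β2 |J1  (1-jn J1 has f-setter on 1)
β3 |J1  (J1 flow already set via bond 1)
β4 |J1  (J1: bond 1 brought flow, rest push out)

1  (C1 all integral)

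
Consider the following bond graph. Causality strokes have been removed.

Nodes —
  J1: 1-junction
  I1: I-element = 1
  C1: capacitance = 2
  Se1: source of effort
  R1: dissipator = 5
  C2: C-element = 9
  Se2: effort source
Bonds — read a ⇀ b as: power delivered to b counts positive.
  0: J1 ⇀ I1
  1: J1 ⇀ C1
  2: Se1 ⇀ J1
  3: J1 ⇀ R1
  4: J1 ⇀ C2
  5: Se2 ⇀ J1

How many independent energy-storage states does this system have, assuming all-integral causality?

#2 stroke at J1  (Se1 (Se) sets effort on bond)
#5 stroke at J1  (Se2: effort source, stroke at far end)
#0 stroke at I1  (prefer integral on I1)
#1 stroke at J1  (common-f at J1 fixed by 0)
#3 stroke at J1  (J1 flow already set via bond 0)
#4 stroke at J1  (1-jn J1 has f-setter on 0)

3  (C1, C2, I1 all integral)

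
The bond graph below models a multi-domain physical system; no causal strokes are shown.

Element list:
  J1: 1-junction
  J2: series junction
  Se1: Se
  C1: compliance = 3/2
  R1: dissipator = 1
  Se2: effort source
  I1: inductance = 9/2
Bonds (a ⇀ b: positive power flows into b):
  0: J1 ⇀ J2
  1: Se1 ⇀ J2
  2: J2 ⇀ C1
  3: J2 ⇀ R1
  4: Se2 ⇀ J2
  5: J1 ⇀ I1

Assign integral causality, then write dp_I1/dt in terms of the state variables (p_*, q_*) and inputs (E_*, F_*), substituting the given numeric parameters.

bond 1 stroke→J2  (Se1 fixes effort; stroke away)
bond 4 stroke→J2  (source Se2 imposes e)
bond 2 stroke→J2  (C1 outputs effort q/C1)
bond 5 stroke→I1  (I1: I, integral causality)
bond 0 stroke→J1  (common-f at J1 fixed by 5)
bond 3 stroke→J2  (1-jn J2 has f-setter on 0)

dp_I1/dt = E_Se1 + E_Se2 - 2*p_I1/9 - 2*q_C1/3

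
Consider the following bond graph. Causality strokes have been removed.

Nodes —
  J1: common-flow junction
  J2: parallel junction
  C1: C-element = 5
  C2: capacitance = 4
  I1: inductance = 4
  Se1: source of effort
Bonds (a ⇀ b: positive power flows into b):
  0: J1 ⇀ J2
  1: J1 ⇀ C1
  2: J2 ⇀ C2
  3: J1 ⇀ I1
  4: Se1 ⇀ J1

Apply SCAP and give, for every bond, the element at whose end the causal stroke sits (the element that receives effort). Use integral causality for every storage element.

b4 stroke→J1  (Se1 (Se) sets effort on bond)
b1 stroke→J1  (prefer integral on C1)
b2 stroke→J2  (prefer integral on C2)
b0 stroke→J1  (0-jn J2 has e-setter on 2)
b3 stroke→I1  (closing 1-jn rule on J1)

bond 0 stroke at J1
bond 1 stroke at J1
bond 2 stroke at J2
bond 3 stroke at I1
bond 4 stroke at J1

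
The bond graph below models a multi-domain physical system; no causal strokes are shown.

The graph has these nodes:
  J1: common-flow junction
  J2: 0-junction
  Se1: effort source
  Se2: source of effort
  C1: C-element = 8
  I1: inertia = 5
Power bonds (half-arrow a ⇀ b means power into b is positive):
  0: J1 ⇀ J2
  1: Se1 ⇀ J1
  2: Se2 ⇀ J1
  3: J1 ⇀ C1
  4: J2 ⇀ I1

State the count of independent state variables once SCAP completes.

#1 stroke→J1  (Se1 fixes effort; stroke away)
#2 stroke→J1  (Se2 (Se) sets effort on bond)
#3 stroke→J1  (prefer integral on C1)
#0 stroke→J2  (only one flow-in slot at J1)
#4 stroke→I1  (J2 effort already set via bond 0)

2  (C1, I1 all integral)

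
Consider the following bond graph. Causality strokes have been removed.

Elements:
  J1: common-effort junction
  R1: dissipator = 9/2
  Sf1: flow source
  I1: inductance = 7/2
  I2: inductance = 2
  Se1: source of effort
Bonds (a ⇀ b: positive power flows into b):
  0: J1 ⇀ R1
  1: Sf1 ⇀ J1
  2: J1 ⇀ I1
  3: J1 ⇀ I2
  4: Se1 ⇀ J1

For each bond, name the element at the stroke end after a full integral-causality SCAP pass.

β0 →R1
β1 →Sf1
β2 →I1
β3 →I2
β4 →J1

bond 1 stroke at Sf1  (source Sf1 imposes f)
bond 4 stroke at J1  (Se1 (Se) sets effort on bond)
bond 0 stroke at R1  (J1 effort already set via bond 4)
bond 2 stroke at I1  (J1: bond 4 brought effort, rest push out)
bond 3 stroke at I2  (common-e at J1 fixed by 4)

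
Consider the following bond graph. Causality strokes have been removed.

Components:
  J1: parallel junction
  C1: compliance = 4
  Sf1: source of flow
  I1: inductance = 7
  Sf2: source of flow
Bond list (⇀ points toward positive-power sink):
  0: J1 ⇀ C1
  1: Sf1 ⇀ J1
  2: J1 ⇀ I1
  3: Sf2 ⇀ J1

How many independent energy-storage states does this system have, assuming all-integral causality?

2  (C1, I1 all integral)

b1 stroke at Sf1  (Sf1 fixes flow; stroke at Sf1)
b3 stroke at Sf2  (source Sf2 imposes f)
b0 stroke at J1  (prefer integral on C1)
b2 stroke at I1  (0-jn J1 has e-setter on 0)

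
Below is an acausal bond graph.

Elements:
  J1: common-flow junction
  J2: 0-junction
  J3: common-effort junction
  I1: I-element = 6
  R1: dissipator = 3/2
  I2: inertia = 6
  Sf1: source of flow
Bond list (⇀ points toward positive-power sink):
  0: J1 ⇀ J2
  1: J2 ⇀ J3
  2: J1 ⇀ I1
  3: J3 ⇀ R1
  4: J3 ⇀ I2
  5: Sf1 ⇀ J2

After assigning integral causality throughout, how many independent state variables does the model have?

b5 →Sf1  (Sf1 (Sf) sets flow on bond)
b2 →I1  (prefer integral on I1)
b0 →J1  (J1: bond 2 brought flow, rest push out)
b1 →J2  (J2: last free bond brings effort in)
b4 →I2  (I2 outputs flow p/I2)
b3 →J3  (J3: last free bond brings effort in)

2  (I1, I2 all integral)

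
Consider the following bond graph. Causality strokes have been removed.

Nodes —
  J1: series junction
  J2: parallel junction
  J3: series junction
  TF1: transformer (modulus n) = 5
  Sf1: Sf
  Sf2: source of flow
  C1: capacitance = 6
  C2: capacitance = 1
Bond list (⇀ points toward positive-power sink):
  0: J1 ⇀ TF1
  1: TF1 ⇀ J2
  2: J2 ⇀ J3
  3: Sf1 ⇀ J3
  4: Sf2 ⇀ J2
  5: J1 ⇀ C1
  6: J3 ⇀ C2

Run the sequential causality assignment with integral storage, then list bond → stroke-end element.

bond 3 stroke at Sf1  (Sf1 (Sf) sets flow on bond)
bond 4 stroke at Sf2  (Sf2 fixes flow; stroke at Sf2)
bond 2 stroke at J3  (J3 flow already set via bond 3)
bond 6 stroke at J3  (J3: bond 3 brought flow, rest push out)
bond 1 stroke at J2  (J2: last free bond brings effort in)
bond 0 stroke at TF1  (TF1: transformer flips bond 1)
bond 5 stroke at J1  (1-jn J1 has f-setter on 0)

β0 →TF1
β1 →J2
β2 →J3
β3 →Sf1
β4 →Sf2
β5 →J1
β6 →J3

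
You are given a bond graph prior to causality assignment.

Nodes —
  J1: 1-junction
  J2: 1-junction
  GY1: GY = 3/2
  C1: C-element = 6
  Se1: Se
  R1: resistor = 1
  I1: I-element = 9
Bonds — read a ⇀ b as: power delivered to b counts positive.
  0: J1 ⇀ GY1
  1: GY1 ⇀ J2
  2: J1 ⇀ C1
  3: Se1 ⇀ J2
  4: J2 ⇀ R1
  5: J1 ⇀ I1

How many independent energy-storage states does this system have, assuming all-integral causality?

2  (C1, I1 all integral)

bond 3 |J2  (Se1: effort source, stroke at far end)
bond 2 |J1  (C1 integral (e out))
bond 5 |I1  (I1 integral (f out))
bond 0 |J1  (common-f at J1 fixed by 5)
bond 1 |J2  (GY GY1: same side as bond 0)
bond 4 |R1  (closing 1-jn rule on J2)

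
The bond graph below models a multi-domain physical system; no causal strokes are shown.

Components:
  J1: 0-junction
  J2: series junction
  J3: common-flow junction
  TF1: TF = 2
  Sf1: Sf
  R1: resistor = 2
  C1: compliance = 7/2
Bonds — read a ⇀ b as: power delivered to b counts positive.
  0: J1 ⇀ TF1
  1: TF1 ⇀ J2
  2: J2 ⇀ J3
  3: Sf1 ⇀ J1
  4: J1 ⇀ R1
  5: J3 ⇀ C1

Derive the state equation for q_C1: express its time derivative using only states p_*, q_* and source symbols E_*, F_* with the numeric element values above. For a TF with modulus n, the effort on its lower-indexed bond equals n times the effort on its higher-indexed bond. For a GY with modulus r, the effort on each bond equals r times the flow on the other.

dq_C1/dt = 2*F_Sf1 - 4*q_C1/7

b3 stroke at Sf1  (source Sf1 imposes f)
b5 stroke at J3  (C1 integral (e out))
b2 stroke at J2  (J3: last free bond brings flow in)
b1 stroke at TF1  (J2: last free bond brings flow in)
b0 stroke at J1  (TF1: transformer flips bond 1)
b4 stroke at R1  (J1: bond 0 brought effort, rest push out)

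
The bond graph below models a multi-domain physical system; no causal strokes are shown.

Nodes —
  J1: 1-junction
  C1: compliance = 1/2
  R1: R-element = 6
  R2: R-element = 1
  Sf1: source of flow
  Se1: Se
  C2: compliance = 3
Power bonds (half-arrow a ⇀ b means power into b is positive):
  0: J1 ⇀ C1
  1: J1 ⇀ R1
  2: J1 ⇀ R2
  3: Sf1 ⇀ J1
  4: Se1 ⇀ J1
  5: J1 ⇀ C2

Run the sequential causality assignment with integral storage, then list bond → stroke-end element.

b0 |J1
b1 |J1
b2 |J1
b3 |Sf1
b4 |J1
b5 |J1

#3 →Sf1  (Sf1 fixes flow; stroke at Sf1)
#4 →J1  (source Se1 imposes e)
#0 →J1  (1-jn J1 has f-setter on 3)
#1 →J1  (J1 flow already set via bond 3)
#2 →J1  (J1: bond 3 brought flow, rest push out)
#5 →J1  (J1 flow already set via bond 3)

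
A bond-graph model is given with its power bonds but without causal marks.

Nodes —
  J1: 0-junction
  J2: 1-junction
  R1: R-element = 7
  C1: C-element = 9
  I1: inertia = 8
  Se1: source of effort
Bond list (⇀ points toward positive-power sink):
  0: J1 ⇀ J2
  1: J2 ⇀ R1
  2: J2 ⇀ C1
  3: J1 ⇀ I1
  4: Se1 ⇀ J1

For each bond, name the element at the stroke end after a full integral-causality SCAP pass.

bond 0 stroke at J2
bond 1 stroke at R1
bond 2 stroke at J2
bond 3 stroke at I1
bond 4 stroke at J1

bond 4 stroke→J1  (Se1: effort source, stroke at far end)
bond 0 stroke→J2  (J1 effort already set via bond 4)
bond 3 stroke→I1  (0-jn J1 has e-setter on 4)
bond 2 stroke→J2  (C1 integral (e out))
bond 1 stroke→R1  (closing 1-jn rule on J2)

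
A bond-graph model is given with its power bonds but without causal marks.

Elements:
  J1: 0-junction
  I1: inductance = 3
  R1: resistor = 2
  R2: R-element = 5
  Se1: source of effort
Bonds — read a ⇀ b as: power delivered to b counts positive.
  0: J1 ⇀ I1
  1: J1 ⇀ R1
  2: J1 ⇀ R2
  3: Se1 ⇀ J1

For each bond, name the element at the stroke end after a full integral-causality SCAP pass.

bond 3 stroke at J1  (Se1 (Se) sets effort on bond)
bond 0 stroke at I1  (common-e at J1 fixed by 3)
bond 1 stroke at R1  (common-e at J1 fixed by 3)
bond 2 stroke at R2  (J1: bond 3 brought effort, rest push out)

bond 0 |I1
bond 1 |R1
bond 2 |R2
bond 3 |J1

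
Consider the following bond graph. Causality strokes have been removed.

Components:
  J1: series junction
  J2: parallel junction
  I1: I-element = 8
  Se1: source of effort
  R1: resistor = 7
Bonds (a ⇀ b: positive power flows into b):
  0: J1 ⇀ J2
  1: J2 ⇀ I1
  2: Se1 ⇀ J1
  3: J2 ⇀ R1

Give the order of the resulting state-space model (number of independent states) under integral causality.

1  (I1 all integral)

bond 2 |J1  (Se1 fixes effort; stroke away)
bond 0 |J2  (J1 needs exactly one f-in)
bond 1 |I1  (J2 effort already set via bond 0)
bond 3 |R1  (J2: bond 0 brought effort, rest push out)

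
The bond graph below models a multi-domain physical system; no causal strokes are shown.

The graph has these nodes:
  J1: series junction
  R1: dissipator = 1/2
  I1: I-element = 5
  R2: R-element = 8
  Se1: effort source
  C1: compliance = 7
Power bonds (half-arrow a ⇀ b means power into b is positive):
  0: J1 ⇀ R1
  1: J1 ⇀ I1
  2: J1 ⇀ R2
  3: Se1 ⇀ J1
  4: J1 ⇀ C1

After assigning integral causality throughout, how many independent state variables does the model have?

2  (C1, I1 all integral)

#3 |J1  (Se1 (Se) sets effort on bond)
#1 |I1  (prefer integral on I1)
#0 |J1  (J1: bond 1 brought flow, rest push out)
#2 |J1  (1-jn J1 has f-setter on 1)
#4 |J1  (J1 flow already set via bond 1)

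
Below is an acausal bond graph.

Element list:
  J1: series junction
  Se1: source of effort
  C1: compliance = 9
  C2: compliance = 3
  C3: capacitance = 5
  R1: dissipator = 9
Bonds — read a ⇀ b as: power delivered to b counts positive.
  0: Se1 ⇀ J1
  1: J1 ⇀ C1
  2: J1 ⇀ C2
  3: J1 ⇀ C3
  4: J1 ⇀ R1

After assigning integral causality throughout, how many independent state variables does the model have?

#0 stroke→J1  (Se1 fixes effort; stroke away)
#1 stroke→J1  (C1 outputs effort q/C1)
#2 stroke→J1  (C2 integral (e out))
#3 stroke→J1  (C3 outputs effort q/C3)
#4 stroke→R1  (only one flow-in slot at J1)

3  (C1, C2, C3 all integral)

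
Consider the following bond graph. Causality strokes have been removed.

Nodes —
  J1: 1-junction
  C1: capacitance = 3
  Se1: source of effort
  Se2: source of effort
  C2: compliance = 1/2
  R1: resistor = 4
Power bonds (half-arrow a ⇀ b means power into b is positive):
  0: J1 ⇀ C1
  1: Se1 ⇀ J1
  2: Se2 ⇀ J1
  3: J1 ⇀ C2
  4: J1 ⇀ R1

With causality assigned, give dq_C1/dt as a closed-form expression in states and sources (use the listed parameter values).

dq_C1/dt = E_Se1/4 + E_Se2/4 - q_C1/12 - q_C2/2

#1 stroke→J1  (Se1: effort source, stroke at far end)
#2 stroke→J1  (Se2: effort source, stroke at far end)
#0 stroke→J1  (C1: C, integral causality)
#3 stroke→J1  (prefer integral on C2)
#4 stroke→R1  (J1 needs exactly one f-in)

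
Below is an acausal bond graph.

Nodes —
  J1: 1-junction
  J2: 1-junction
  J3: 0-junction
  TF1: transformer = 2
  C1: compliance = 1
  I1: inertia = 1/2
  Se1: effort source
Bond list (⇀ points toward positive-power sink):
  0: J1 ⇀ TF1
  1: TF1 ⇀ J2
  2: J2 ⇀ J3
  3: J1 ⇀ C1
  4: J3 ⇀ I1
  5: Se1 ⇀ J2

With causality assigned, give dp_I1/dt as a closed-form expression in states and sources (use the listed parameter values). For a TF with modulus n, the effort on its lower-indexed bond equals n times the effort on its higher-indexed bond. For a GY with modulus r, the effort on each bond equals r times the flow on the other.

dp_I1/dt = E_Se1 - q_C1/2

β5 →J2  (Se1 fixes effort; stroke away)
β3 →J1  (C1 integral (e out))
β0 →TF1  (only one flow-in slot at J1)
β1 →J2  (TF1 one-in-one-out from 0)
β2 →J3  (closing 1-jn rule on J2)
β4 →I1  (0-jn J3 has e-setter on 2)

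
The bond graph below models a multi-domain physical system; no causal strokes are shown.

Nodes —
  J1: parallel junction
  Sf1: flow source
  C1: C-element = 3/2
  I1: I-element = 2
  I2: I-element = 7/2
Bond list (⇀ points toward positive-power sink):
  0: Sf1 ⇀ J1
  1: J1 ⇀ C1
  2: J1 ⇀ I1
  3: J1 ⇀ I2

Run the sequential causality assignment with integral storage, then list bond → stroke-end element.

bond 0 |Sf1  (Sf1: flow source, stroke at near end)
bond 1 |J1  (C1 outputs effort q/C1)
bond 2 |I1  (0-jn J1 has e-setter on 1)
bond 3 |I2  (0-jn J1 has e-setter on 1)

bond 0 →Sf1
bond 1 →J1
bond 2 →I1
bond 3 →I2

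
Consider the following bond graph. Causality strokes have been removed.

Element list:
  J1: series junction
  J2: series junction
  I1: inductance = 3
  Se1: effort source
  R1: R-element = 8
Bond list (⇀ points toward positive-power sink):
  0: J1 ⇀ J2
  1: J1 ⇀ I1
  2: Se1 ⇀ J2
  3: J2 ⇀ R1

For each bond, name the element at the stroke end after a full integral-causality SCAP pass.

b0 |J1
b1 |I1
b2 |J2
b3 |J2

b2 →J2  (Se1: effort source, stroke at far end)
b1 →I1  (I1: I, integral causality)
b0 →J1  (J1 flow already set via bond 1)
b3 →J2  (J2 flow already set via bond 0)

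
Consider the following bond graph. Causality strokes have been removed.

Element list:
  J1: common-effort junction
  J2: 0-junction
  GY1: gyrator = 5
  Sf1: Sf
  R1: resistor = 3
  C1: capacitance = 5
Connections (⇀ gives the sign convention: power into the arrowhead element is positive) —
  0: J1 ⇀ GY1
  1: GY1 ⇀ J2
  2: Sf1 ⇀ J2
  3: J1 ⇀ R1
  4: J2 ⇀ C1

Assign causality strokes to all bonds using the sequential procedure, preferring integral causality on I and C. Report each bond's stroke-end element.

bond 0 stroke at GY1
bond 1 stroke at GY1
bond 2 stroke at Sf1
bond 3 stroke at J1
bond 4 stroke at J2

b2 |Sf1  (source Sf1 imposes f)
b4 |J2  (C1 integral (e out))
b1 |GY1  (common-e at J2 fixed by 4)
b0 |GY1  (GY GY1: same side as bond 1)
b3 |J1  (J1 needs exactly one e-in)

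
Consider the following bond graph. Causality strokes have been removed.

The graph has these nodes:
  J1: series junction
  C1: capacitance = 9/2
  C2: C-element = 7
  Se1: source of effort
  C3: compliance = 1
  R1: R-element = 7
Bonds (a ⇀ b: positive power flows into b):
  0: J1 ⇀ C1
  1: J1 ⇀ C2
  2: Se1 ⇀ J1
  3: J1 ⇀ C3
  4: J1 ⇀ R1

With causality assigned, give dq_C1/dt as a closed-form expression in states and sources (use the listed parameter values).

b2 |J1  (Se1 (Se) sets effort on bond)
b0 |J1  (C1 outputs effort q/C1)
b1 |J1  (C2: C, integral causality)
b3 |J1  (prefer integral on C3)
b4 |R1  (J1: last free bond brings flow in)

dq_C1/dt = E_Se1/7 - 2*q_C1/63 - q_C2/49 - q_C3/7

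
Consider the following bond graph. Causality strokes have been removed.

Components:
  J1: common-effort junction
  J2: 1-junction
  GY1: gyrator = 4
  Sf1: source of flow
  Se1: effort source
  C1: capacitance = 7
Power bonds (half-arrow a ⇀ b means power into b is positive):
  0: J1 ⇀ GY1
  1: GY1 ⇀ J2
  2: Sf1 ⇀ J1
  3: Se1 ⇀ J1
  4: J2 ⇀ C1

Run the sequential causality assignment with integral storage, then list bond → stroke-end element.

bond 0 stroke at GY1
bond 1 stroke at GY1
bond 2 stroke at Sf1
bond 3 stroke at J1
bond 4 stroke at J2

β2 stroke→Sf1  (Sf1 fixes flow; stroke at Sf1)
β3 stroke→J1  (source Se1 imposes e)
β0 stroke→GY1  (common-e at J1 fixed by 3)
β1 stroke→GY1  (GY1 both-in/both-out from 0)
β4 stroke→J2  (common-f at J2 fixed by 1)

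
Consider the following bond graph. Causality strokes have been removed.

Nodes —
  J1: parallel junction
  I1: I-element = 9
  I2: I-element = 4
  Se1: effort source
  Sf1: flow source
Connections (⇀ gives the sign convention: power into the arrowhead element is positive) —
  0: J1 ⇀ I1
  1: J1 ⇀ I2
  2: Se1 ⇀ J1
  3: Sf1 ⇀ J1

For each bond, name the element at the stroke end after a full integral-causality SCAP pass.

#0 stroke at I1
#1 stroke at I2
#2 stroke at J1
#3 stroke at Sf1

b2 |J1  (Se1 fixes effort; stroke away)
b3 |Sf1  (Sf1: flow source, stroke at near end)
b0 |I1  (common-e at J1 fixed by 2)
b1 |I2  (J1 effort already set via bond 2)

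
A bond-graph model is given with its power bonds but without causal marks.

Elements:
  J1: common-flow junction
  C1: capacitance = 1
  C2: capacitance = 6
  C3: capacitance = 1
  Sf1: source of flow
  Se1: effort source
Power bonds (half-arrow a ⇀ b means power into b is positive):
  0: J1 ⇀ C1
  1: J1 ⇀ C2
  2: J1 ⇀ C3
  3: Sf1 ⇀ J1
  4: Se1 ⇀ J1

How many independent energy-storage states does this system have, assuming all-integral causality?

3  (C1, C2, C3 all integral)

b3 stroke→Sf1  (source Sf1 imposes f)
b4 stroke→J1  (Se1 (Se) sets effort on bond)
b0 stroke→J1  (J1 flow already set via bond 3)
b1 stroke→J1  (J1: bond 3 brought flow, rest push out)
b2 stroke→J1  (J1: bond 3 brought flow, rest push out)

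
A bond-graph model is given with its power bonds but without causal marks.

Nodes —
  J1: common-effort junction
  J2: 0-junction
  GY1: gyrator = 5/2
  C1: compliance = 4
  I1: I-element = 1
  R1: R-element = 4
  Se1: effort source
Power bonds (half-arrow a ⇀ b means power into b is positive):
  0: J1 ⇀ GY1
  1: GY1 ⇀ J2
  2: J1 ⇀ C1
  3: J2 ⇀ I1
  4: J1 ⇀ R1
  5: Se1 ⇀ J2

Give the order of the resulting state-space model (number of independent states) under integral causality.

2  (C1, I1 all integral)

#5 |J2  (source Se1 imposes e)
#1 |GY1  (0-jn J2 has e-setter on 5)
#3 |I1  (J2 effort already set via bond 5)
#0 |GY1  (GY1 both-in/both-out from 1)
#2 |J1  (C1: C, integral causality)
#4 |R1  (0-jn J1 has e-setter on 2)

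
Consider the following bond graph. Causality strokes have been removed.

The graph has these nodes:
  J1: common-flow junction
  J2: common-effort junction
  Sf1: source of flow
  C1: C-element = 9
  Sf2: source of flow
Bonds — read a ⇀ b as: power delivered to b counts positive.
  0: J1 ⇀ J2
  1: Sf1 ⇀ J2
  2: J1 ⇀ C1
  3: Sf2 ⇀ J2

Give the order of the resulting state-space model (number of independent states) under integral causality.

#1 →Sf1  (Sf1: flow source, stroke at near end)
#3 →Sf2  (source Sf2 imposes f)
#0 →J2  (J2: last free bond brings effort in)
#2 →J1  (J1 flow already set via bond 0)

1  (C1 all integral)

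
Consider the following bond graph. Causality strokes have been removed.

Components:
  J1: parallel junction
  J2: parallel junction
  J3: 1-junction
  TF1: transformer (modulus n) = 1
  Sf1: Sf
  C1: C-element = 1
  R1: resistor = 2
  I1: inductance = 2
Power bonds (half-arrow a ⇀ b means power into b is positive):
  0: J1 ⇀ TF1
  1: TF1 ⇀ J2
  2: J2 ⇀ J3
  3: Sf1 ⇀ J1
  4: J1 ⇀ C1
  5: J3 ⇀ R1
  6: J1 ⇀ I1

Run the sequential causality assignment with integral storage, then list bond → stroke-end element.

b0 stroke→TF1
b1 stroke→J2
b2 stroke→J3
b3 stroke→Sf1
b4 stroke→J1
b5 stroke→R1
b6 stroke→I1

bond 3 stroke at Sf1  (Sf1 (Sf) sets flow on bond)
bond 4 stroke at J1  (C1: C, integral causality)
bond 0 stroke at TF1  (common-e at J1 fixed by 4)
bond 6 stroke at I1  (J1: bond 4 brought effort, rest push out)
bond 1 stroke at J2  (TF1 one-in-one-out from 0)
bond 2 stroke at J3  (J2: bond 1 brought effort, rest push out)
bond 5 stroke at R1  (J3: last free bond brings flow in)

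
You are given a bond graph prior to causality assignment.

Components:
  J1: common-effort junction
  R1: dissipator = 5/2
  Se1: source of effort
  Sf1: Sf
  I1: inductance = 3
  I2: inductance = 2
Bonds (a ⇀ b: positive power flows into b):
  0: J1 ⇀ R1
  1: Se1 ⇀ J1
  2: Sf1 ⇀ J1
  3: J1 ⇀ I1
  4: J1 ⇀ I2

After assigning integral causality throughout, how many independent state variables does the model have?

β1 stroke→J1  (source Se1 imposes e)
β2 stroke→Sf1  (Sf1: flow source, stroke at near end)
β0 stroke→R1  (J1 effort already set via bond 1)
β3 stroke→I1  (0-jn J1 has e-setter on 1)
β4 stroke→I2  (0-jn J1 has e-setter on 1)

2  (I1, I2 all integral)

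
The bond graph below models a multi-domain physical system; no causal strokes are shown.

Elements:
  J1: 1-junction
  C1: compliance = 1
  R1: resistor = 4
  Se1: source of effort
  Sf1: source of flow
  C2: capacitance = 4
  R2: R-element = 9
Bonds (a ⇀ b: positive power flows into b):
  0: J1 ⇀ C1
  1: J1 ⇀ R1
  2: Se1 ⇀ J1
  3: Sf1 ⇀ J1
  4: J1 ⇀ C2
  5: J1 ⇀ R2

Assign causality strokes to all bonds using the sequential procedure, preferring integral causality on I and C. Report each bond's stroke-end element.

bond 0 stroke→J1
bond 1 stroke→J1
bond 2 stroke→J1
bond 3 stroke→Sf1
bond 4 stroke→J1
bond 5 stroke→J1

bond 2 |J1  (Se1 fixes effort; stroke away)
bond 3 |Sf1  (Sf1: flow source, stroke at near end)
bond 0 |J1  (J1 flow already set via bond 3)
bond 1 |J1  (common-f at J1 fixed by 3)
bond 4 |J1  (J1: bond 3 brought flow, rest push out)
bond 5 |J1  (J1: bond 3 brought flow, rest push out)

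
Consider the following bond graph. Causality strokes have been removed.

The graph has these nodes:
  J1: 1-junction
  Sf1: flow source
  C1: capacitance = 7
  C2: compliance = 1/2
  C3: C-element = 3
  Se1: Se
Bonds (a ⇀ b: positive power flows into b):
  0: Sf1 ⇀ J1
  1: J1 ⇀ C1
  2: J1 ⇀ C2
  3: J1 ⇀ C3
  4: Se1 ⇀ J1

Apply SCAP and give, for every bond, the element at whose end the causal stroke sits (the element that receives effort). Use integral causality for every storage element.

#0 stroke→Sf1
#1 stroke→J1
#2 stroke→J1
#3 stroke→J1
#4 stroke→J1

bond 0 →Sf1  (source Sf1 imposes f)
bond 4 →J1  (Se1 (Se) sets effort on bond)
bond 1 →J1  (J1 flow already set via bond 0)
bond 2 →J1  (common-f at J1 fixed by 0)
bond 3 →J1  (J1: bond 0 brought flow, rest push out)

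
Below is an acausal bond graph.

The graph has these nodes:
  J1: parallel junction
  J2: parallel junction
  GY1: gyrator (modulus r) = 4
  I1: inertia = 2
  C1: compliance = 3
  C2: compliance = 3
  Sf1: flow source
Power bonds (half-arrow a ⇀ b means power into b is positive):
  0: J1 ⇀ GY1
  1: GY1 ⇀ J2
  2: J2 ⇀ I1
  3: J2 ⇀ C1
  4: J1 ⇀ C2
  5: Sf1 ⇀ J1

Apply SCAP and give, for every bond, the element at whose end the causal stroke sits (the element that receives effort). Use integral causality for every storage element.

b0 stroke at GY1
b1 stroke at GY1
b2 stroke at I1
b3 stroke at J2
b4 stroke at J1
b5 stroke at Sf1

#5 |Sf1  (source Sf1 imposes f)
#2 |I1  (I1 outputs flow p/I1)
#3 |J2  (C1 outputs effort q/C1)
#1 |GY1  (0-jn J2 has e-setter on 3)
#0 |GY1  (GY1 both-in/both-out from 1)
#4 |J1  (J1 needs exactly one e-in)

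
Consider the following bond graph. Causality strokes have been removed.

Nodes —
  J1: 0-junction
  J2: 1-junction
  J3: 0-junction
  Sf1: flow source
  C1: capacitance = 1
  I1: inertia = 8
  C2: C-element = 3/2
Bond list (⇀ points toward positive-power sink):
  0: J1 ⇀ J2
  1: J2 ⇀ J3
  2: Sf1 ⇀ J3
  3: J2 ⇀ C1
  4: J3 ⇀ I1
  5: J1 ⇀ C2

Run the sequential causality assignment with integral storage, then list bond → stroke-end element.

bond 2 |Sf1  (Sf1: flow source, stroke at near end)
bond 3 |J2  (C1: C, integral causality)
bond 4 |I1  (prefer integral on I1)
bond 1 |J3  (J3 needs exactly one e-in)
bond 0 |J2  (J2 flow already set via bond 1)
bond 5 |J1  (only one effort-in slot at J1)

b0 →J2
b1 →J3
b2 →Sf1
b3 →J2
b4 →I1
b5 →J1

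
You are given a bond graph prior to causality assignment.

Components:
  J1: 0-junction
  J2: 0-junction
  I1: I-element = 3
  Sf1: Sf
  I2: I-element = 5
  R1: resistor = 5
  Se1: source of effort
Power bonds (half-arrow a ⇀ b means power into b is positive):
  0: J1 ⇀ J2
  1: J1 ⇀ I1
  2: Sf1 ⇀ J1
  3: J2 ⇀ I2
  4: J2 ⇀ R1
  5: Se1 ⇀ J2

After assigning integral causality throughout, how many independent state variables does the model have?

2  (I1, I2 all integral)

b2 →Sf1  (Sf1: flow source, stroke at near end)
b5 →J2  (Se1: effort source, stroke at far end)
b0 →J1  (common-e at J2 fixed by 5)
b3 →I2  (0-jn J2 has e-setter on 5)
b4 →R1  (0-jn J2 has e-setter on 5)
b1 →I1  (J1: bond 0 brought effort, rest push out)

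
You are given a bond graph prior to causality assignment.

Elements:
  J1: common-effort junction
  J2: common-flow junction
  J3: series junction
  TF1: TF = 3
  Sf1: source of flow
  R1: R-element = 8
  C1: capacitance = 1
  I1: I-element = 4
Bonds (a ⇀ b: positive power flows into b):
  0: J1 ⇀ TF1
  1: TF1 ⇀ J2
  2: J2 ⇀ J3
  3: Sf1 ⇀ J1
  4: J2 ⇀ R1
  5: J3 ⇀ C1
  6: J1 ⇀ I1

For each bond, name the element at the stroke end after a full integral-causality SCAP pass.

#3 stroke→Sf1  (source Sf1 imposes f)
#5 stroke→J3  (C1: C, integral causality)
#2 stroke→J2  (J3 needs exactly one f-in)
#6 stroke→I1  (prefer integral on I1)
#0 stroke→J1  (J1 needs exactly one e-in)
#1 stroke→TF1  (TF TF1: opposite of bond 0)
#4 stroke→J2  (common-f at J2 fixed by 1)

bond 0 →J1
bond 1 →TF1
bond 2 →J2
bond 3 →Sf1
bond 4 →J2
bond 5 →J3
bond 6 →I1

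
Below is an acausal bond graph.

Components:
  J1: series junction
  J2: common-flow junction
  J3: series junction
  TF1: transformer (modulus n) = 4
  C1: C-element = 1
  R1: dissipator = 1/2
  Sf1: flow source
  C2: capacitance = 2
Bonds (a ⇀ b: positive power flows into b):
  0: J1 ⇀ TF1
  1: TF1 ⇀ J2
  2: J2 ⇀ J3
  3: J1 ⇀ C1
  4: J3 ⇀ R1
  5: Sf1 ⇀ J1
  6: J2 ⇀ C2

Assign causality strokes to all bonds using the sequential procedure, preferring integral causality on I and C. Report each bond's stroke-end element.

β5 |Sf1  (Sf1 (Sf) sets flow on bond)
β0 |J1  (1-jn J1 has f-setter on 5)
β3 |J1  (J1 flow already set via bond 5)
β1 |TF1  (through TF1, causality passes straight; one stroke at TF1)
β2 |J2  (1-jn J2 has f-setter on 1)
β6 |J2  (J2 flow already set via bond 1)
β4 |J3  (J3: bond 2 brought flow, rest push out)

#0 stroke→J1
#1 stroke→TF1
#2 stroke→J2
#3 stroke→J1
#4 stroke→J3
#5 stroke→Sf1
#6 stroke→J2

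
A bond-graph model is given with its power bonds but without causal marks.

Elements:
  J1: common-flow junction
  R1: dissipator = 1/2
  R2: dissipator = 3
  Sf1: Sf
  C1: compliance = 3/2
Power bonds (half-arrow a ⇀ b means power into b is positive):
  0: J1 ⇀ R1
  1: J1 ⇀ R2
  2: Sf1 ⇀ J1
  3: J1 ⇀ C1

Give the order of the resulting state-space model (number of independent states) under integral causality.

1  (C1 all integral)

β2 stroke→Sf1  (Sf1: flow source, stroke at near end)
β0 stroke→J1  (J1: bond 2 brought flow, rest push out)
β1 stroke→J1  (1-jn J1 has f-setter on 2)
β3 stroke→J1  (J1: bond 2 brought flow, rest push out)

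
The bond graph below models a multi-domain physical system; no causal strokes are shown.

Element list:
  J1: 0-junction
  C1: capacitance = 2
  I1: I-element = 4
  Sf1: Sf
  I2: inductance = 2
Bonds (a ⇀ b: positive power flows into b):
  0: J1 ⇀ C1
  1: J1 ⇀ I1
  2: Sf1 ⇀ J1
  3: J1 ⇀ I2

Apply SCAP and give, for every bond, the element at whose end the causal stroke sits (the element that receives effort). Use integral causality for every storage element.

β0 stroke→J1
β1 stroke→I1
β2 stroke→Sf1
β3 stroke→I2

bond 2 →Sf1  (Sf1 fixes flow; stroke at Sf1)
bond 0 →J1  (C1 integral (e out))
bond 1 →I1  (J1: bond 0 brought effort, rest push out)
bond 3 →I2  (common-e at J1 fixed by 0)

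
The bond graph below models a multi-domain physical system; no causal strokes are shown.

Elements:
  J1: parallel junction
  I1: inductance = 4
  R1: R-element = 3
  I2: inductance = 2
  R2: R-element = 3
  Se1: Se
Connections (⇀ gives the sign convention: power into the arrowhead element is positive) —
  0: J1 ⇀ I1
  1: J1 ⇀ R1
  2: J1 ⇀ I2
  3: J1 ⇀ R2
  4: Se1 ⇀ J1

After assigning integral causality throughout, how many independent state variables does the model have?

β4 |J1  (Se1 (Se) sets effort on bond)
β0 |I1  (0-jn J1 has e-setter on 4)
β1 |R1  (J1 effort already set via bond 4)
β2 |I2  (0-jn J1 has e-setter on 4)
β3 |R2  (J1 effort already set via bond 4)

2  (I1, I2 all integral)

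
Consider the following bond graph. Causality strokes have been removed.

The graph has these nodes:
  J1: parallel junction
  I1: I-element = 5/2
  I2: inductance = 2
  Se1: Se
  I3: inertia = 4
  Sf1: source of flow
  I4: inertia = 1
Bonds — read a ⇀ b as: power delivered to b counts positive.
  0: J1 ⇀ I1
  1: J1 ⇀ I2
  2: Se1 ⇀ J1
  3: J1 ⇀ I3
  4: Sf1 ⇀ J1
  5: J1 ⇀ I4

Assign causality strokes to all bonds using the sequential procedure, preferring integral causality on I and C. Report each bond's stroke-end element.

#2 stroke→J1  (Se1 fixes effort; stroke away)
#4 stroke→Sf1  (Sf1 (Sf) sets flow on bond)
#0 stroke→I1  (0-jn J1 has e-setter on 2)
#1 stroke→I2  (common-e at J1 fixed by 2)
#3 stroke→I3  (J1: bond 2 brought effort, rest push out)
#5 stroke→I4  (J1 effort already set via bond 2)

b0 stroke→I1
b1 stroke→I2
b2 stroke→J1
b3 stroke→I3
b4 stroke→Sf1
b5 stroke→I4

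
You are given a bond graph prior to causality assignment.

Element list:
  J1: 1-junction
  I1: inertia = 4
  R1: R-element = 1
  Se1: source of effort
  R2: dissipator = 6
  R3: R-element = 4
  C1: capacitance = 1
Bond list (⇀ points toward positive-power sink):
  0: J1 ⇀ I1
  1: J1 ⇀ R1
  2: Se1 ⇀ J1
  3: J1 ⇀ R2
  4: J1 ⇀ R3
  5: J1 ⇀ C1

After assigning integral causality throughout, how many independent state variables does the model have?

β2 stroke→J1  (Se1 fixes effort; stroke away)
β0 stroke→I1  (I1 outputs flow p/I1)
β1 stroke→J1  (J1 flow already set via bond 0)
β3 stroke→J1  (J1 flow already set via bond 0)
β4 stroke→J1  (1-jn J1 has f-setter on 0)
β5 stroke→J1  (J1: bond 0 brought flow, rest push out)

2  (C1, I1 all integral)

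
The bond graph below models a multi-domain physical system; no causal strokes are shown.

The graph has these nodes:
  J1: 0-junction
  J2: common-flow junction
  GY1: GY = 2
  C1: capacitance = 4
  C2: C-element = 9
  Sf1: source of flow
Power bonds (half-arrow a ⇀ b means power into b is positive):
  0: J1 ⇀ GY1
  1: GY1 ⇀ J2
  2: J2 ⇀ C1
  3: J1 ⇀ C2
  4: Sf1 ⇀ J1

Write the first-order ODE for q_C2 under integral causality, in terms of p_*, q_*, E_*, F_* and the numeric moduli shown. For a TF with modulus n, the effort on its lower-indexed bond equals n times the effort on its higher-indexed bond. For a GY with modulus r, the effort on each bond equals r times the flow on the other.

dq_C2/dt = F_Sf1 - q_C1/8

#4 stroke at Sf1  (Sf1 fixes flow; stroke at Sf1)
#2 stroke at J2  (C1 integral (e out))
#1 stroke at GY1  (only one flow-in slot at J2)
#0 stroke at GY1  (GY1 both-in/both-out from 1)
#3 stroke at J1  (J1: last free bond brings effort in)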